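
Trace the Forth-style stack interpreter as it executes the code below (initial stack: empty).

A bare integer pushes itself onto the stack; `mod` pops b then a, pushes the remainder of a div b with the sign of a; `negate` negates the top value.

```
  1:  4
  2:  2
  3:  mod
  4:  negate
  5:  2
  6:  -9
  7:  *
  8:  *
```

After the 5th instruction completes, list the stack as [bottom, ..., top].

[0, 2]

4      -> [4]
2      -> [4, 2]
mod    -> [0]
negate -> [0]
2      -> [0, 2]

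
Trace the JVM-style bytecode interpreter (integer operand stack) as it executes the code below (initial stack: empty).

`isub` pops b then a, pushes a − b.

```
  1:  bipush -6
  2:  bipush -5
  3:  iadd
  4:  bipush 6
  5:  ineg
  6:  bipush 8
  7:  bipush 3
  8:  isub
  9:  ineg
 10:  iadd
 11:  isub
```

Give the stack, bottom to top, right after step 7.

bipush -6 -> -6
bipush -5 -> -6 -5
iadd      -> -11
bipush 6  -> -11 6
ineg      -> -11 -6
bipush 8  -> -11 -6 8
bipush 3  -> -11 -6 8 3

[-11, -6, 8, 3]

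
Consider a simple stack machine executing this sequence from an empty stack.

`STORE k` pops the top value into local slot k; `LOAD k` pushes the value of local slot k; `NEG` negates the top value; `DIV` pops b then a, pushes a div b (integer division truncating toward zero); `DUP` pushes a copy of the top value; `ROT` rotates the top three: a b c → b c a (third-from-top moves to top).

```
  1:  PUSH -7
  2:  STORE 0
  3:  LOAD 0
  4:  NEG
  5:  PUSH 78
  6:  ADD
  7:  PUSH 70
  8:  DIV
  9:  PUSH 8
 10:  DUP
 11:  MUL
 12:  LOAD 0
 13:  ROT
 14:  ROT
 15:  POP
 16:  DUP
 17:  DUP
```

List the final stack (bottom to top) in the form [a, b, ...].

[-7, 1, 1, 1]

PUSH -7 : -7
STORE 0 : (empty)
LOAD 0  : -7
NEG     : 7
PUSH 78 : 7 78
ADD     : 85
PUSH 70 : 85 70
DIV     : 1
PUSH 8  : 1 8
DUP     : 1 8 8
MUL     : 1 64
LOAD 0  : 1 64 -7
ROT     : 64 -7 1
ROT     : -7 1 64
POP     : -7 1
DUP     : -7 1 1
DUP     : -7 1 1 1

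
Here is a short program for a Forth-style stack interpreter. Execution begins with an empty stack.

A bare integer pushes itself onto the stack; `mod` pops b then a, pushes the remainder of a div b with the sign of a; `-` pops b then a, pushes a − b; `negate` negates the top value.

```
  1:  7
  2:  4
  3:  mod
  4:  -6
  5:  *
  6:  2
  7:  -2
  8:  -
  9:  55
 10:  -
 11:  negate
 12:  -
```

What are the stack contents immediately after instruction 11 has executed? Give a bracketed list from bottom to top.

7      → 7
4      → 7 4
mod    → 3
-6     → 3 -6
*      → -18
2      → -18 2
-2     → -18 2 -2
-      → -18 4
55     → -18 4 55
-      → -18 -51
negate → -18 51

[-18, 51]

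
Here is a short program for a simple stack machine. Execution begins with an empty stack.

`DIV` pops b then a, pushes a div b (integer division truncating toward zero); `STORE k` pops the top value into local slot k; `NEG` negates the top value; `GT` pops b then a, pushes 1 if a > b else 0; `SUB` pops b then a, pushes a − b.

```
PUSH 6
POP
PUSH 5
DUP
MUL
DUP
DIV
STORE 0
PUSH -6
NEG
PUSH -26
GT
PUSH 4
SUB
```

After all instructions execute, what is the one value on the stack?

PUSH 6   -> [6]
POP      -> []
PUSH 5   -> [5]
DUP      -> [5, 5]
MUL      -> [25]
DUP      -> [25, 25]
DIV      -> [1]
STORE 0  -> []
PUSH -6  -> [-6]
NEG      -> [6]
PUSH -26 -> [6, -26]
GT       -> [1]
PUSH 4   -> [1, 4]
SUB      -> [-3]

-3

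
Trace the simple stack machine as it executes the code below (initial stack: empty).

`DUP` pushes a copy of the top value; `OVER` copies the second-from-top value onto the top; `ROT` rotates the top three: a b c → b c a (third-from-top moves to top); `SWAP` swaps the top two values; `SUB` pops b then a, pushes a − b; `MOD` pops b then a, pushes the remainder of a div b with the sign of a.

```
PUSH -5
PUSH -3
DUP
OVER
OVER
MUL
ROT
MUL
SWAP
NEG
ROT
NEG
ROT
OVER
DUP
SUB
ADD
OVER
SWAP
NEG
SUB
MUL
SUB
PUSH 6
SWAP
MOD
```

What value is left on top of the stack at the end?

PUSH -5 : [-5]
PUSH -3 : [-5, -3]
DUP     : [-5, -3, -3]
OVER    : [-5, -3, -3, -3]
OVER    : [-5, -3, -3, -3, -3]
MUL     : [-5, -3, -3, 9]
ROT     : [-5, -3, 9, -3]
MUL     : [-5, -3, -27]
SWAP    : [-5, -27, -3]
NEG     : [-5, -27, 3]
ROT     : [-27, 3, -5]
NEG     : [-27, 3, 5]
ROT     : [3, 5, -27]
OVER    : [3, 5, -27, 5]
DUP     : [3, 5, -27, 5, 5]
SUB     : [3, 5, -27, 0]
ADD     : [3, 5, -27]
OVER    : [3, 5, -27, 5]
SWAP    : [3, 5, 5, -27]
NEG     : [3, 5, 5, 27]
SUB     : [3, 5, -22]
MUL     : [3, -110]
SUB     : [113]
PUSH 6  : [113, 6]
SWAP    : [6, 113]
MOD     : [6]

6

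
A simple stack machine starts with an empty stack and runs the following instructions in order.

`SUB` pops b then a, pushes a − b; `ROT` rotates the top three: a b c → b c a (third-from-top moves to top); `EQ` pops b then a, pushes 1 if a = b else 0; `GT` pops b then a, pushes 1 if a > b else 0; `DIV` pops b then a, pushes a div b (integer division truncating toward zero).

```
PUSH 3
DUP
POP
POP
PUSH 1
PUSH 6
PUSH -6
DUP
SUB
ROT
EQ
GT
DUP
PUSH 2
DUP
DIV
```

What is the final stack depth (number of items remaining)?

3

PUSH 3  -> [3]
DUP     -> [3, 3]
POP     -> [3]
POP     -> []
PUSH 1  -> [1]
PUSH 6  -> [1, 6]
PUSH -6 -> [1, 6, -6]
DUP     -> [1, 6, -6, -6]
SUB     -> [1, 6, 0]
ROT     -> [6, 0, 1]
EQ      -> [6, 0]
GT      -> [1]
DUP     -> [1, 1]
PUSH 2  -> [1, 1, 2]
DUP     -> [1, 1, 2, 2]
DIV     -> [1, 1, 1]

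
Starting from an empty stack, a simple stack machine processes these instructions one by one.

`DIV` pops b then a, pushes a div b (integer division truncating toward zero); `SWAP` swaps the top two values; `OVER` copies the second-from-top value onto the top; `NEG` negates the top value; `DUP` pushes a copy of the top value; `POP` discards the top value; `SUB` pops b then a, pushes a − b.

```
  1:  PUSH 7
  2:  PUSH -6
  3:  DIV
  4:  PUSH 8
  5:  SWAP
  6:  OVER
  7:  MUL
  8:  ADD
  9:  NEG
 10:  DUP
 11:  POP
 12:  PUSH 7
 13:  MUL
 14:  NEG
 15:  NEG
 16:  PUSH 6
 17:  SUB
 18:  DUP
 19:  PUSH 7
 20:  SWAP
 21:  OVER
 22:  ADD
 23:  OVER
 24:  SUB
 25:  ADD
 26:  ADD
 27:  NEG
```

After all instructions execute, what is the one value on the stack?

5

PUSH 7   [7]
PUSH -6  [7, -6]
DIV      [-1]
PUSH 8   [-1, 8]
SWAP     [8, -1]
OVER     [8, -1, 8]
MUL      [8, -8]
ADD      [0]
NEG      [0]
DUP      [0, 0]
POP      [0]
PUSH 7   [0, 7]
MUL      [0]
NEG      [0]
NEG      [0]
PUSH 6   [0, 6]
SUB      [-6]
DUP      [-6, -6]
PUSH 7   [-6, -6, 7]
SWAP     [-6, 7, -6]
OVER     [-6, 7, -6, 7]
ADD      [-6, 7, 1]
OVER     [-6, 7, 1, 7]
SUB      [-6, 7, -6]
ADD      [-6, 1]
ADD      [-5]
NEG      [5]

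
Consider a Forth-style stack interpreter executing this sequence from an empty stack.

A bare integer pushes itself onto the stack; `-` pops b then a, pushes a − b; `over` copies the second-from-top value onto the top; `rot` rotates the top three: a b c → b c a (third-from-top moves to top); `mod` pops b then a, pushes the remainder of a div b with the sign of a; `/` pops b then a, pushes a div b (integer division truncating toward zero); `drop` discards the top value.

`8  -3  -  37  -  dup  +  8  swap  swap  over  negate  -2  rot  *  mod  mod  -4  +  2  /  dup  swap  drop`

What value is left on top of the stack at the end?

-2

8       8
-3      8 -3
-       11
37      11 37
-       -26
dup     -26 -26
+       -52
8       -52 8
swap    8 -52
swap    -52 8
over    -52 8 -52
negate  -52 8 52
-2      -52 8 52 -2
rot     -52 52 -2 8
*       -52 52 -16
mod     -52 4
mod     0
-4      0 -4
+       -4
2       -4 2
/       -2
dup     -2 -2
swap    -2 -2
drop    -2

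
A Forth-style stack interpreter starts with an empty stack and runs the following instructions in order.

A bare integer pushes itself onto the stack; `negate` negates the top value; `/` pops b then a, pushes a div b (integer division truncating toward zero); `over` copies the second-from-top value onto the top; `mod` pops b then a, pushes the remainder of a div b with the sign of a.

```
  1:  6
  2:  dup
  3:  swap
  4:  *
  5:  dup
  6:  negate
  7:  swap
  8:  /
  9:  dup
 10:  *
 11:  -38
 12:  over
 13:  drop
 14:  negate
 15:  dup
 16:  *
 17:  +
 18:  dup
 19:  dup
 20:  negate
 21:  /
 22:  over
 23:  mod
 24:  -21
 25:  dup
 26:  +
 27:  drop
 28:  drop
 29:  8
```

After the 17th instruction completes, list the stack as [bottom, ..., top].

6      : [6]
dup    : [6, 6]
swap   : [6, 6]
*      : [36]
dup    : [36, 36]
negate : [36, -36]
swap   : [-36, 36]
/      : [-1]
dup    : [-1, -1]
*      : [1]
-38    : [1, -38]
over   : [1, -38, 1]
drop   : [1, -38]
negate : [1, 38]
dup    : [1, 38, 38]
*      : [1, 1444]
+      : [1445]

[1445]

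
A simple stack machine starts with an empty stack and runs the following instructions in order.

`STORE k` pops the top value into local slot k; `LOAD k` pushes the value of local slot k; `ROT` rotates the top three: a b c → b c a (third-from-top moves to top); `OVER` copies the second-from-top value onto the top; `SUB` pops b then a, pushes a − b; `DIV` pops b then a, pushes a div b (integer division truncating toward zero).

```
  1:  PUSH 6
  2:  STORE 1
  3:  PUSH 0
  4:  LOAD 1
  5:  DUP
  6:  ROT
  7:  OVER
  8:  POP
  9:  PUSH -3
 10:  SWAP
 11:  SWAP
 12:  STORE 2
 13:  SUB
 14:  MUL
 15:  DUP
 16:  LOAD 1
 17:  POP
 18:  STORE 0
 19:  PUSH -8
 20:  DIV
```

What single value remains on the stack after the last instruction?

PUSH 6  : [6]
STORE 1 : []
PUSH 0  : [0]
LOAD 1  : [0, 6]
DUP     : [0, 6, 6]
ROT     : [6, 6, 0]
OVER    : [6, 6, 0, 6]
POP     : [6, 6, 0]
PUSH -3 : [6, 6, 0, -3]
SWAP    : [6, 6, -3, 0]
SWAP    : [6, 6, 0, -3]
STORE 2 : [6, 6, 0]
SUB     : [6, 6]
MUL     : [36]
DUP     : [36, 36]
LOAD 1  : [36, 36, 6]
POP     : [36, 36]
STORE 0 : [36]
PUSH -8 : [36, -8]
DIV     : [-4]

-4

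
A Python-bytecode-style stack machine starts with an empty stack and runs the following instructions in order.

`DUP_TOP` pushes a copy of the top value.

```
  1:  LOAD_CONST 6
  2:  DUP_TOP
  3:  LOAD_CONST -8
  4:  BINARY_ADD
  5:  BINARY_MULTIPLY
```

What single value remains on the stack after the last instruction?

-12

LOAD_CONST 6    -> 6
DUP_TOP         -> 6 6
LOAD_CONST -8   -> 6 6 -8
BINARY_ADD      -> 6 -2
BINARY_MULTIPLY -> -12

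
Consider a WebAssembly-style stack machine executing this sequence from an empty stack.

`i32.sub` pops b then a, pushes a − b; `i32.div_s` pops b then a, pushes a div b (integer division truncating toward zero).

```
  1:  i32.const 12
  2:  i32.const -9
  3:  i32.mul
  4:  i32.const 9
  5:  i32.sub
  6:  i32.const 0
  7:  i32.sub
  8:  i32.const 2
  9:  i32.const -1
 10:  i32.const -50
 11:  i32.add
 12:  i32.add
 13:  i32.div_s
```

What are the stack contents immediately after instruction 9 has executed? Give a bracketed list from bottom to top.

[-117, 2, -1]

i32.const 12 -> 12
i32.const -9 -> 12 -9
i32.mul      -> -108
i32.const 9  -> -108 9
i32.sub      -> -117
i32.const 0  -> -117 0
i32.sub      -> -117
i32.const 2  -> -117 2
i32.const -1 -> -117 2 -1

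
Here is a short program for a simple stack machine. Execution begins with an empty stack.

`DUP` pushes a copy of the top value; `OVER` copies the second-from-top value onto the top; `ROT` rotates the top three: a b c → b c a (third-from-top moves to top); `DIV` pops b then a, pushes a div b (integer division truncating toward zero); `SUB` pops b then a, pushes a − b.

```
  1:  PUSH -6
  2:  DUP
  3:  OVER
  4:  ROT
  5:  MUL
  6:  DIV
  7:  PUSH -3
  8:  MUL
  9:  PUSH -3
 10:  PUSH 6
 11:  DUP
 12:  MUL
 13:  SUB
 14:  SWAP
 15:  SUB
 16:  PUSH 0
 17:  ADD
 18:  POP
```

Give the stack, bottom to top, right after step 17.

PUSH -6 : [-6]
DUP     : [-6, -6]
OVER    : [-6, -6, -6]
ROT     : [-6, -6, -6]
MUL     : [-6, 36]
DIV     : [0]
PUSH -3 : [0, -3]
MUL     : [0]
PUSH -3 : [0, -3]
PUSH 6  : [0, -3, 6]
DUP     : [0, -3, 6, 6]
MUL     : [0, -3, 36]
SUB     : [0, -39]
SWAP    : [-39, 0]
SUB     : [-39]
PUSH 0  : [-39, 0]
ADD     : [-39]

[-39]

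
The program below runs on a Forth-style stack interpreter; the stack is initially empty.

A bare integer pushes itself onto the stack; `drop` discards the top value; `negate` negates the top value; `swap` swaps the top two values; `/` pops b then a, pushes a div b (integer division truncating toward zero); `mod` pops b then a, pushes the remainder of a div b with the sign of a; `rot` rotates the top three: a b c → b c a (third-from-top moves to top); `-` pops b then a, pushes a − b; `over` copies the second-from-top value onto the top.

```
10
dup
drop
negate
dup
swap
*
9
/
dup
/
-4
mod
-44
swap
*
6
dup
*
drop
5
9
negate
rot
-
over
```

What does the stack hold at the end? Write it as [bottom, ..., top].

10     : [10]
dup    : [10, 10]
drop   : [10]
negate : [-10]
dup    : [-10, -10]
swap   : [-10, -10]
*      : [100]
9      : [100, 9]
/      : [11]
dup    : [11, 11]
/      : [1]
-4     : [1, -4]
mod    : [1]
-44    : [1, -44]
swap   : [-44, 1]
*      : [-44]
6      : [-44, 6]
dup    : [-44, 6, 6]
*      : [-44, 36]
drop   : [-44]
5      : [-44, 5]
9      : [-44, 5, 9]
negate : [-44, 5, -9]
rot    : [5, -9, -44]
-      : [5, 35]
over   : [5, 35, 5]

[5, 35, 5]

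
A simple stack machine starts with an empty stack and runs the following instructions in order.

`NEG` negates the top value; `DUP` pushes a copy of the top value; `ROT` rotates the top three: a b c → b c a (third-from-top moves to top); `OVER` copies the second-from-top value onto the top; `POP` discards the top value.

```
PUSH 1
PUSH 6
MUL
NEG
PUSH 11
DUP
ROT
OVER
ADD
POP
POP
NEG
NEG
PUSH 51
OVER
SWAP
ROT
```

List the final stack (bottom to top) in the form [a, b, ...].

PUSH 1   1
PUSH 6   1 6
MUL      6
NEG      -6
PUSH 11  -6 11
DUP      -6 11 11
ROT      11 11 -6
OVER     11 11 -6 11
ADD      11 11 5
POP      11 11
POP      11
NEG      -11
NEG      11
PUSH 51  11 51
OVER     11 51 11
SWAP     11 11 51
ROT      11 51 11

[11, 51, 11]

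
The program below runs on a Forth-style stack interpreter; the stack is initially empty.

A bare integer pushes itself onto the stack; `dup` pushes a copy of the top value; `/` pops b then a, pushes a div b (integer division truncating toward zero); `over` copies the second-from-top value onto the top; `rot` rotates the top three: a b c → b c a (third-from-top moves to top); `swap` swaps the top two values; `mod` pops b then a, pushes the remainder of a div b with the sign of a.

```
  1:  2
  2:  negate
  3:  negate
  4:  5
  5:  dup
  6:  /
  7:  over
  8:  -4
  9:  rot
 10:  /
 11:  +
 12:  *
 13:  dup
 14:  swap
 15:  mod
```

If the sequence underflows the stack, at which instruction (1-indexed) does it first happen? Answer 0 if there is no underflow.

2       2
negate  -2
negate  2
5       2 5
dup     2 5 5
/       2 1
over    2 1 2
-4      2 1 2 -4
rot     2 2 -4 1
/       2 2 -4
+       2 -2
*       -4
dup     -4 -4
swap    -4 -4
mod     0

0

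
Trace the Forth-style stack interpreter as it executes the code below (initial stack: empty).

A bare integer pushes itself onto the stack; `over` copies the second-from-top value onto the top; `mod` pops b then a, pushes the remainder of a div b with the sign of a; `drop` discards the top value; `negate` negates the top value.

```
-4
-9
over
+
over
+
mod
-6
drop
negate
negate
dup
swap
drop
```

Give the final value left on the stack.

-4

-4     → -4
-9     → -4 -9
over   → -4 -9 -4
+      → -4 -13
over   → -4 -13 -4
+      → -4 -17
mod    → -4
-6     → -4 -6
drop   → -4
negate → 4
negate → -4
dup    → -4 -4
swap   → -4 -4
drop   → -4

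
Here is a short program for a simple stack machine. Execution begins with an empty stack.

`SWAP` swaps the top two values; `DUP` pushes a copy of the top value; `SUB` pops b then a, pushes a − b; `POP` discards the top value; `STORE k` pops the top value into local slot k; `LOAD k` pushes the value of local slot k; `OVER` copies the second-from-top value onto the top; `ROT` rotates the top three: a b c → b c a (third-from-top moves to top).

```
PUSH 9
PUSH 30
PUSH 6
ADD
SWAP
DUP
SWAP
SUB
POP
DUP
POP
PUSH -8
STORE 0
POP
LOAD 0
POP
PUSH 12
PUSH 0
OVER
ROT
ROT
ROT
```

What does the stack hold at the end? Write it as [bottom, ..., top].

[12, 0, 12]

PUSH 9  -> [9]
PUSH 30 -> [9, 30]
PUSH 6  -> [9, 30, 6]
ADD     -> [9, 36]
SWAP    -> [36, 9]
DUP     -> [36, 9, 9]
SWAP    -> [36, 9, 9]
SUB     -> [36, 0]
POP     -> [36]
DUP     -> [36, 36]
POP     -> [36]
PUSH -8 -> [36, -8]
STORE 0 -> [36]
POP     -> []
LOAD 0  -> [-8]
POP     -> []
PUSH 12 -> [12]
PUSH 0  -> [12, 0]
OVER    -> [12, 0, 12]
ROT     -> [0, 12, 12]
ROT     -> [12, 12, 0]
ROT     -> [12, 0, 12]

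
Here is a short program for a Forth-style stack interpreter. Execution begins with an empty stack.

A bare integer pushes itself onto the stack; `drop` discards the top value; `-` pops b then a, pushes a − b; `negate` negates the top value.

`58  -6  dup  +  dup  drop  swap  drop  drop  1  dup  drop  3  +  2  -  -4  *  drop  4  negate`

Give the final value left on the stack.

58     → [58]
-6     → [58, -6]
dup    → [58, -6, -6]
+      → [58, -12]
dup    → [58, -12, -12]
drop   → [58, -12]
swap   → [-12, 58]
drop   → [-12]
drop   → []
1      → [1]
dup    → [1, 1]
drop   → [1]
3      → [1, 3]
+      → [4]
2      → [4, 2]
-      → [2]
-4     → [2, -4]
*      → [-8]
drop   → []
4      → [4]
negate → [-4]

-4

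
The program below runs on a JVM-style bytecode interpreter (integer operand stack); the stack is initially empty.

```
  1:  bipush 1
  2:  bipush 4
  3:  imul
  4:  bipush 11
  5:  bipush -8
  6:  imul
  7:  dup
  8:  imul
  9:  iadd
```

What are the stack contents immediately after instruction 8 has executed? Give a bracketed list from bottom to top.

bipush 1  : 1
bipush 4  : 1 4
imul      : 4
bipush 11 : 4 11
bipush -8 : 4 11 -8
imul      : 4 -88
dup       : 4 -88 -88
imul      : 4 7744

[4, 7744]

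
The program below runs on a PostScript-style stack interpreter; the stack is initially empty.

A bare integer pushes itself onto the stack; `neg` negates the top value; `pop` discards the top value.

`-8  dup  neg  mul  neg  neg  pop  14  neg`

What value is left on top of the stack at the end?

-8  : -8
dup : -8 -8
neg : -8 8
mul : -64
neg : 64
neg : -64
pop : (empty)
14  : 14
neg : -14

-14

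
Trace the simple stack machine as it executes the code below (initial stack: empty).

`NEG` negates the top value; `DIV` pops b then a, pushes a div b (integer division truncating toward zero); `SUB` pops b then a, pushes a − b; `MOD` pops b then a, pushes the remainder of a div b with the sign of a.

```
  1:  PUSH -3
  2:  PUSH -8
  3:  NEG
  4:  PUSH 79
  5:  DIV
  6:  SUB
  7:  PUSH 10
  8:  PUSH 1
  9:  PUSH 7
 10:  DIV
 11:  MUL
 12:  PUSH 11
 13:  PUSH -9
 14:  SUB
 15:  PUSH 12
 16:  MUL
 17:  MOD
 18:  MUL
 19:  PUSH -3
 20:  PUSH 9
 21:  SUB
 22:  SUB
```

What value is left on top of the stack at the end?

12

PUSH -3 : -3
PUSH -8 : -3 -8
NEG     : -3 8
PUSH 79 : -3 8 79
DIV     : -3 0
SUB     : -3
PUSH 10 : -3 10
PUSH 1  : -3 10 1
PUSH 7  : -3 10 1 7
DIV     : -3 10 0
MUL     : -3 0
PUSH 11 : -3 0 11
PUSH -9 : -3 0 11 -9
SUB     : -3 0 20
PUSH 12 : -3 0 20 12
MUL     : -3 0 240
MOD     : -3 0
MUL     : 0
PUSH -3 : 0 -3
PUSH 9  : 0 -3 9
SUB     : 0 -12
SUB     : 12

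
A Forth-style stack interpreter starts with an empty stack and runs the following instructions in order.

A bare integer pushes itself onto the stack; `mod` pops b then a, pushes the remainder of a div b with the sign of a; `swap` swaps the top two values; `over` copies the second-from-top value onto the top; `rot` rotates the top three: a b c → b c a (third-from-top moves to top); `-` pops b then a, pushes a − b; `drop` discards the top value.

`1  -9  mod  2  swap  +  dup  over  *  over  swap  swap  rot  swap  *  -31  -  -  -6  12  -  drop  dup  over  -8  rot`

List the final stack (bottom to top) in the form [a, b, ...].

1    → 1
-9   → 1 -9
mod  → 1
2    → 1 2
swap → 2 1
+    → 3
dup  → 3 3
over → 3 3 3
*    → 3 9
over → 3 9 3
swap → 3 3 9
swap → 3 9 3
rot  → 9 3 3
swap → 9 3 3
*    → 9 9
-31  → 9 9 -31
-    → 9 40
-    → -31
-6   → -31 -6
12   → -31 -6 12
-    → -31 -18
drop → -31
dup  → -31 -31
over → -31 -31 -31
-8   → -31 -31 -31 -8
rot  → -31 -31 -8 -31

[-31, -31, -8, -31]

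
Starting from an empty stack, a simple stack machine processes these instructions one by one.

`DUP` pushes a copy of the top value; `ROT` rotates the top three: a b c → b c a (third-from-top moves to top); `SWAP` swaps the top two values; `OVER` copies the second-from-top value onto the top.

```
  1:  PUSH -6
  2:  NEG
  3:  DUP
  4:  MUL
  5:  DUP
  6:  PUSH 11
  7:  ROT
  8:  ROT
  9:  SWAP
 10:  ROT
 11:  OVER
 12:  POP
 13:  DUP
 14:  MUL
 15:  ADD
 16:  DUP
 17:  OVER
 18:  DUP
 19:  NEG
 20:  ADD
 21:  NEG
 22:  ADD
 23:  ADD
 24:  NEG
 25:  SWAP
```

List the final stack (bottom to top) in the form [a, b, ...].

PUSH -6 -> -6
NEG     -> 6
DUP     -> 6 6
MUL     -> 36
DUP     -> 36 36
PUSH 11 -> 36 36 11
ROT     -> 36 11 36
ROT     -> 11 36 36
SWAP    -> 11 36 36
ROT     -> 36 36 11
OVER    -> 36 36 11 36
POP     -> 36 36 11
DUP     -> 36 36 11 11
MUL     -> 36 36 121
ADD     -> 36 157
DUP     -> 36 157 157
OVER    -> 36 157 157 157
DUP     -> 36 157 157 157 157
NEG     -> 36 157 157 157 -157
ADD     -> 36 157 157 0
NEG     -> 36 157 157 0
ADD     -> 36 157 157
ADD     -> 36 314
NEG     -> 36 -314
SWAP    -> -314 36

[-314, 36]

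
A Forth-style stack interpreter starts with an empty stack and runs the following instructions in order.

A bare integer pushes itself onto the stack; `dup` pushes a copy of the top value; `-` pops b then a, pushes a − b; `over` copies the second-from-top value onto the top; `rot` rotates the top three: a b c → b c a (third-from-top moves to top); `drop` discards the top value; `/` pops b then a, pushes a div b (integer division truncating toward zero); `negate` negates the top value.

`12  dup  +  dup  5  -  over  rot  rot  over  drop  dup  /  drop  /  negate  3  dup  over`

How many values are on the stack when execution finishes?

12      [12]
dup     [12, 12]
+       [24]
dup     [24, 24]
5       [24, 24, 5]
-       [24, 19]
over    [24, 19, 24]
rot     [19, 24, 24]
rot     [24, 24, 19]
over    [24, 24, 19, 24]
drop    [24, 24, 19]
dup     [24, 24, 19, 19]
/       [24, 24, 1]
drop    [24, 24]
/       [1]
negate  [-1]
3       [-1, 3]
dup     [-1, 3, 3]
over    [-1, 3, 3, 3]

4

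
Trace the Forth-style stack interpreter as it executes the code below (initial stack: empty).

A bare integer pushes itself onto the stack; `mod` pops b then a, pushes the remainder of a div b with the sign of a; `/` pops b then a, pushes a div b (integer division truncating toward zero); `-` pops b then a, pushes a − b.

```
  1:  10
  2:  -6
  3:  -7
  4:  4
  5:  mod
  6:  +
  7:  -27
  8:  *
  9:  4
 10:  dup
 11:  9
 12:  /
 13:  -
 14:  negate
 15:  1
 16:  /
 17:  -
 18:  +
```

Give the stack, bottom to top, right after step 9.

[10, 243, 4]

10   [10]
-6   [10, -6]
-7   [10, -6, -7]
4    [10, -6, -7, 4]
mod  [10, -6, -3]
+    [10, -9]
-27  [10, -9, -27]
*    [10, 243]
4    [10, 243, 4]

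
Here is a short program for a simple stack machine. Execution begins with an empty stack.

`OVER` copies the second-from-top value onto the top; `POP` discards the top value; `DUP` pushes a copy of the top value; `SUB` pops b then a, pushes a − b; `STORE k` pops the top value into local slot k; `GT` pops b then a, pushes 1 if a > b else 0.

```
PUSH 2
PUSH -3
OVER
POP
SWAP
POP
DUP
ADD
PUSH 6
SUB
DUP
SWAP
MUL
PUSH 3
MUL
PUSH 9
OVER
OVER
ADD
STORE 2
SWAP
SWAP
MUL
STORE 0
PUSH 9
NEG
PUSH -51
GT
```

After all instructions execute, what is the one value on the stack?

1

PUSH 2   : 2
PUSH -3  : 2 -3
OVER     : 2 -3 2
POP      : 2 -3
SWAP     : -3 2
POP      : -3
DUP      : -3 -3
ADD      : -6
PUSH 6   : -6 6
SUB      : -12
DUP      : -12 -12
SWAP     : -12 -12
MUL      : 144
PUSH 3   : 144 3
MUL      : 432
PUSH 9   : 432 9
OVER     : 432 9 432
OVER     : 432 9 432 9
ADD      : 432 9 441
STORE 2  : 432 9
SWAP     : 9 432
SWAP     : 432 9
MUL      : 3888
STORE 0  : (empty)
PUSH 9   : 9
NEG      : -9
PUSH -51 : -9 -51
GT       : 1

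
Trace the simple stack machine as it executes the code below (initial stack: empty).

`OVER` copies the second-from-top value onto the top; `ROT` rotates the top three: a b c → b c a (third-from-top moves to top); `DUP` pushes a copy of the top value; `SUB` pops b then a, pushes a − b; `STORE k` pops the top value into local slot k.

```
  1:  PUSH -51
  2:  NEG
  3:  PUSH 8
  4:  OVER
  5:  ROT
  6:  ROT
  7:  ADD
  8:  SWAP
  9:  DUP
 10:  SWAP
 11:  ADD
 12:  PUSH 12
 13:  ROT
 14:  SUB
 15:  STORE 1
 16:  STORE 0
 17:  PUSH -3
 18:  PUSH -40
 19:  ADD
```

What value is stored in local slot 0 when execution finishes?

102

PUSH -51 : [-51]
NEG      : [51]
PUSH 8   : [51, 8]
OVER     : [51, 8, 51]
ROT      : [8, 51, 51]
ROT      : [51, 51, 8]
ADD      : [51, 59]
SWAP     : [59, 51]
DUP      : [59, 51, 51]
SWAP     : [59, 51, 51]
ADD      : [59, 102]
PUSH 12  : [59, 102, 12]
ROT      : [102, 12, 59]
SUB      : [102, -47]
STORE 1  : [102]
STORE 0  : []
PUSH -3  : [-3]
PUSH -40 : [-3, -40]
ADD      : [-43]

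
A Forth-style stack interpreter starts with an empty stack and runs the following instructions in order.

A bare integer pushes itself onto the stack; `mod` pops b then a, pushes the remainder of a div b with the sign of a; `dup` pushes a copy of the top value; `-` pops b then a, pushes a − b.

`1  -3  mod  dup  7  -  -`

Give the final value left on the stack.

1   -> 1
-3  -> 1 -3
mod -> 1
dup -> 1 1
7   -> 1 1 7
-   -> 1 -6
-   -> 7

7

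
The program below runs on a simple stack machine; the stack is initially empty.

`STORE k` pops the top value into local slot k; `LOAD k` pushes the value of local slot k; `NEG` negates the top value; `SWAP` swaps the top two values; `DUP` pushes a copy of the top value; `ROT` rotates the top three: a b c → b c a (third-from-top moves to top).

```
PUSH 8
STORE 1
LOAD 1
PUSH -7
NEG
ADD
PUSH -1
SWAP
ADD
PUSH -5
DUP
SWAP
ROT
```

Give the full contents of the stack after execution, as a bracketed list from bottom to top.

PUSH 8  → [8]
STORE 1 → []
LOAD 1  → [8]
PUSH -7 → [8, -7]
NEG     → [8, 7]
ADD     → [15]
PUSH -1 → [15, -1]
SWAP    → [-1, 15]
ADD     → [14]
PUSH -5 → [14, -5]
DUP     → [14, -5, -5]
SWAP    → [14, -5, -5]
ROT     → [-5, -5, 14]

[-5, -5, 14]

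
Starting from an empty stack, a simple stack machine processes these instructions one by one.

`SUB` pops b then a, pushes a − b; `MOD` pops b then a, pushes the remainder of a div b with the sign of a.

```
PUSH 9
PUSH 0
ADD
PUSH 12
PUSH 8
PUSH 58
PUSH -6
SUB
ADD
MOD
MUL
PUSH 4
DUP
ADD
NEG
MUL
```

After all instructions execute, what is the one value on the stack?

-864

PUSH 9  -> 9
PUSH 0  -> 9 0
ADD     -> 9
PUSH 12 -> 9 12
PUSH 8  -> 9 12 8
PUSH 58 -> 9 12 8 58
PUSH -6 -> 9 12 8 58 -6
SUB     -> 9 12 8 64
ADD     -> 9 12 72
MOD     -> 9 12
MUL     -> 108
PUSH 4  -> 108 4
DUP     -> 108 4 4
ADD     -> 108 8
NEG     -> 108 -8
MUL     -> -864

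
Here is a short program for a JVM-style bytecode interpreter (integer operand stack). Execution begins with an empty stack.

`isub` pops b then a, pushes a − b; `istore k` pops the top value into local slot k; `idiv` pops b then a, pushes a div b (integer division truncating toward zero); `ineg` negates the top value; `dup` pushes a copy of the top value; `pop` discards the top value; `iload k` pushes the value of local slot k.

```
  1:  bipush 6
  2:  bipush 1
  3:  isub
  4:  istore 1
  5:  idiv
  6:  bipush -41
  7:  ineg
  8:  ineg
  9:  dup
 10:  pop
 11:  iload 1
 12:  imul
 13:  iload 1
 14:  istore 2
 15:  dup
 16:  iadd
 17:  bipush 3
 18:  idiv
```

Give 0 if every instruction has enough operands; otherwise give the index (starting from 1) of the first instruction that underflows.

bipush 6  [6]
bipush 1  [6, 1]
isub      [5]
istore 1  []
idiv  — needs 2 operands, stack has 0 → underflow

5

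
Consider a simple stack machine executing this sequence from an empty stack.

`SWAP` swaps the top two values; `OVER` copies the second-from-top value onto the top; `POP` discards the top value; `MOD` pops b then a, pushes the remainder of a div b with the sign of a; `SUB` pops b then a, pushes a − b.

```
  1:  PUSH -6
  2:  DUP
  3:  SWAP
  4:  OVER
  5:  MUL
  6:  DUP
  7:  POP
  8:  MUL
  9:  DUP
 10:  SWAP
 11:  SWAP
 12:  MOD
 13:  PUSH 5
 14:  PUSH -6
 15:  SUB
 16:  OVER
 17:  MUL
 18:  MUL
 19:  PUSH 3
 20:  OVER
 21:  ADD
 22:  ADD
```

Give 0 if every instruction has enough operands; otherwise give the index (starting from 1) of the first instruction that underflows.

PUSH -6 : [-6]
DUP     : [-6, -6]
SWAP    : [-6, -6]
OVER    : [-6, -6, -6]
MUL     : [-6, 36]
DUP     : [-6, 36, 36]
POP     : [-6, 36]
MUL     : [-216]
DUP     : [-216, -216]
SWAP    : [-216, -216]
SWAP    : [-216, -216]
MOD     : [0]
PUSH 5  : [0, 5]
PUSH -6 : [0, 5, -6]
SUB     : [0, 11]
OVER    : [0, 11, 0]
MUL     : [0, 0]
MUL     : [0]
PUSH 3  : [0, 3]
OVER    : [0, 3, 0]
ADD     : [0, 3]
ADD     : [3]

0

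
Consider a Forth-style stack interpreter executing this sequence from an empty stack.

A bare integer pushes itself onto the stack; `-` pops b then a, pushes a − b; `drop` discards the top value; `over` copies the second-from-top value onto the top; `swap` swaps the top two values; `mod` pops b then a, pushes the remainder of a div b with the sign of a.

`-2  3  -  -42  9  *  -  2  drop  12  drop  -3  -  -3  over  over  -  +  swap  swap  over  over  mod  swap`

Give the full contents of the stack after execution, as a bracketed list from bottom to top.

-2   -> -2
3    -> -2 3
-    -> -5
-42  -> -5 -42
9    -> -5 -42 9
*    -> -5 -378
-    -> 373
2    -> 373 2
drop -> 373
12   -> 373 12
drop -> 373
-3   -> 373 -3
-    -> 376
-3   -> 376 -3
over -> 376 -3 376
over -> 376 -3 376 -3
-    -> 376 -3 379
+    -> 376 376
swap -> 376 376
swap -> 376 376
over -> 376 376 376
over -> 376 376 376 376
mod  -> 376 376 0
swap -> 376 0 376

[376, 0, 376]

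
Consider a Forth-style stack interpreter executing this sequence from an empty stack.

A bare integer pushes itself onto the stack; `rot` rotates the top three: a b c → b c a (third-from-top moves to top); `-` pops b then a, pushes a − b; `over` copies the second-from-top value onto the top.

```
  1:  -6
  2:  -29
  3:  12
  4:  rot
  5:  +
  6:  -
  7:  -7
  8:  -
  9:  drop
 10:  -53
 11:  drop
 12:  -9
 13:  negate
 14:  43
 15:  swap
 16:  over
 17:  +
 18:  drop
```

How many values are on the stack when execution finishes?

1

-6     → -6
-29    → -6 -29
12     → -6 -29 12
rot    → -29 12 -6
+      → -29 6
-      → -35
-7     → -35 -7
-      → -28
drop   → (empty)
-53    → -53
drop   → (empty)
-9     → -9
negate → 9
43     → 9 43
swap   → 43 9
over   → 43 9 43
+      → 43 52
drop   → 43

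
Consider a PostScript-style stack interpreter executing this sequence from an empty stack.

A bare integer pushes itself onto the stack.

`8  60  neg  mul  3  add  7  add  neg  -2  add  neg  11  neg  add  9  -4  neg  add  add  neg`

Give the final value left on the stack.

466

8    [8]
60   [8, 60]
neg  [8, -60]
mul  [-480]
3    [-480, 3]
add  [-477]
7    [-477, 7]
add  [-470]
neg  [470]
-2   [470, -2]
add  [468]
neg  [-468]
11   [-468, 11]
neg  [-468, -11]
add  [-479]
9    [-479, 9]
-4   [-479, 9, -4]
neg  [-479, 9, 4]
add  [-479, 13]
add  [-466]
neg  [466]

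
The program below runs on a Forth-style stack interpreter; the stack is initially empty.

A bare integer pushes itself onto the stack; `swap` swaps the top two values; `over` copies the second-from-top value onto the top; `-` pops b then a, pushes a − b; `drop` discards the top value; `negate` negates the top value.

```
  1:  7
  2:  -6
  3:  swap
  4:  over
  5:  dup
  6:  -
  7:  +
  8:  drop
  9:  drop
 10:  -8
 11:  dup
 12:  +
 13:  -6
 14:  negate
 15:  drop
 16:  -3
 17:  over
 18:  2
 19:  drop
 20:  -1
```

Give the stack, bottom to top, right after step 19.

7       [7]
-6      [7, -6]
swap    [-6, 7]
over    [-6, 7, -6]
dup     [-6, 7, -6, -6]
-       [-6, 7, 0]
+       [-6, 7]
drop    [-6]
drop    []
-8      [-8]
dup     [-8, -8]
+       [-16]
-6      [-16, -6]
negate  [-16, 6]
drop    [-16]
-3      [-16, -3]
over    [-16, -3, -16]
2       [-16, -3, -16, 2]
drop    [-16, -3, -16]

[-16, -3, -16]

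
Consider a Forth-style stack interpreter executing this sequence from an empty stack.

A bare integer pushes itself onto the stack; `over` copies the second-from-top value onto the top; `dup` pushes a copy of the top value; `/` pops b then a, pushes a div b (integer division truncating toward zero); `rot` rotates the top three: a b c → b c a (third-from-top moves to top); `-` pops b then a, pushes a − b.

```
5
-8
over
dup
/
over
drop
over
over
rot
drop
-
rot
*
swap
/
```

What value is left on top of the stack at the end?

5

5    -> 5
-8   -> 5 -8
over -> 5 -8 5
dup  -> 5 -8 5 5
/    -> 5 -8 1
over -> 5 -8 1 -8
drop -> 5 -8 1
over -> 5 -8 1 -8
over -> 5 -8 1 -8 1
rot  -> 5 -8 -8 1 1
drop -> 5 -8 -8 1
-    -> 5 -8 -9
rot  -> -8 -9 5
*    -> -8 -45
swap -> -45 -8
/    -> 5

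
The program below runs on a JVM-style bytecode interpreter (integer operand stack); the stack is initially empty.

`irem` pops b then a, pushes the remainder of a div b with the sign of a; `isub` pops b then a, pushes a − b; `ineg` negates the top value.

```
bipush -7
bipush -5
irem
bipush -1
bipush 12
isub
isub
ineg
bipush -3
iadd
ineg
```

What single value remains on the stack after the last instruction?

bipush -7 : [-7]
bipush -5 : [-7, -5]
irem      : [-2]
bipush -1 : [-2, -1]
bipush 12 : [-2, -1, 12]
isub      : [-2, -13]
isub      : [11]
ineg      : [-11]
bipush -3 : [-11, -3]
iadd      : [-14]
ineg      : [14]

14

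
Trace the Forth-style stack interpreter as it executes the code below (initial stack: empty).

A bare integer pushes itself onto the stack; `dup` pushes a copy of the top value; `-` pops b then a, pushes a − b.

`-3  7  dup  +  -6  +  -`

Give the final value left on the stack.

-3   -3
7    -3 7
dup  -3 7 7
+    -3 14
-6   -3 14 -6
+    -3 8
-    -11

-11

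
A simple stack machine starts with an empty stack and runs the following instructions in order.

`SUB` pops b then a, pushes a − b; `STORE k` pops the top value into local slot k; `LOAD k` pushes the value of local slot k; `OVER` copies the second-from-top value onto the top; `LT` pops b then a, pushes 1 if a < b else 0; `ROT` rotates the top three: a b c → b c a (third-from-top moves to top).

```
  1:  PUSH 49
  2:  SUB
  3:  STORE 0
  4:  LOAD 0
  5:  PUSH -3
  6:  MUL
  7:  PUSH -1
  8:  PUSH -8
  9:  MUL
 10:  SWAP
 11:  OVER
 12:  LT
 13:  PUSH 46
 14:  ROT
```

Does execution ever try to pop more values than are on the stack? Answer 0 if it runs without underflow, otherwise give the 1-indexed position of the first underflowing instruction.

PUSH 49 → 49
SUB  — needs 2 operands, stack has 1 → underflow

2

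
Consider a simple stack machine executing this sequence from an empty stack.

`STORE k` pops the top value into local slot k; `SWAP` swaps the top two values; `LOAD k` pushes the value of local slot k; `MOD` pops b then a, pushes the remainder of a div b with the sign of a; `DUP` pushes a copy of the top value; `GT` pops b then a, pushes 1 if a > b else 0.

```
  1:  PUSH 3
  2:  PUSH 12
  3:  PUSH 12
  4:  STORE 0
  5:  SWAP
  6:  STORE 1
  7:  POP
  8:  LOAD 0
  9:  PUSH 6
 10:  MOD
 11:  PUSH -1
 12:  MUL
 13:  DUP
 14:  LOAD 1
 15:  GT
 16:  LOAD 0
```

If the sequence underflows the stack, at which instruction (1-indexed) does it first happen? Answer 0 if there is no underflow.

0

PUSH 3  -> [3]
PUSH 12 -> [3, 12]
PUSH 12 -> [3, 12, 12]
STORE 0 -> [3, 12]
SWAP    -> [12, 3]
STORE 1 -> [12]
POP     -> []
LOAD 0  -> [12]
PUSH 6  -> [12, 6]
MOD     -> [0]
PUSH -1 -> [0, -1]
MUL     -> [0]
DUP     -> [0, 0]
LOAD 1  -> [0, 0, 3]
GT      -> [0, 0]
LOAD 0  -> [0, 0, 12]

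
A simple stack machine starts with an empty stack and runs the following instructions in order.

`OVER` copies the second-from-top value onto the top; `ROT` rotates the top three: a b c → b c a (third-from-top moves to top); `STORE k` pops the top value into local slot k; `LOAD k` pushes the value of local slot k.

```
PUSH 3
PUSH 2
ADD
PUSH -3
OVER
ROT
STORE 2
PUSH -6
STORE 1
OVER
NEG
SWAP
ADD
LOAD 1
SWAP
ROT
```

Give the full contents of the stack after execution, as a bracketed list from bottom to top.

PUSH 3  → 3
PUSH 2  → 3 2
ADD     → 5
PUSH -3 → 5 -3
OVER    → 5 -3 5
ROT     → -3 5 5
STORE 2 → -3 5
PUSH -6 → -3 5 -6
STORE 1 → -3 5
OVER    → -3 5 -3
NEG     → -3 5 3
SWAP    → -3 3 5
ADD     → -3 8
LOAD 1  → -3 8 -6
SWAP    → -3 -6 8
ROT     → -6 8 -3

[-6, 8, -3]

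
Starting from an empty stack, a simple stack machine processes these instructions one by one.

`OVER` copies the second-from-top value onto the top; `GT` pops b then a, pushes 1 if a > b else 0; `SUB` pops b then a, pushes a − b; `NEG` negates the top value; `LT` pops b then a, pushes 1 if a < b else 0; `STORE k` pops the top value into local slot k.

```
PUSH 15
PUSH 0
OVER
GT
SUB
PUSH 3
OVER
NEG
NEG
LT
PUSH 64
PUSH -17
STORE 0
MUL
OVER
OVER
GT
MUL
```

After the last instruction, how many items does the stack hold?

PUSH 15   [15]
PUSH 0    [15, 0]
OVER      [15, 0, 15]
GT        [15, 0]
SUB       [15]
PUSH 3    [15, 3]
OVER      [15, 3, 15]
NEG       [15, 3, -15]
NEG       [15, 3, 15]
LT        [15, 1]
PUSH 64   [15, 1, 64]
PUSH -17  [15, 1, 64, -17]
STORE 0   [15, 1, 64]
MUL       [15, 64]
OVER      [15, 64, 15]
OVER      [15, 64, 15, 64]
GT        [15, 64, 0]
MUL       [15, 0]

2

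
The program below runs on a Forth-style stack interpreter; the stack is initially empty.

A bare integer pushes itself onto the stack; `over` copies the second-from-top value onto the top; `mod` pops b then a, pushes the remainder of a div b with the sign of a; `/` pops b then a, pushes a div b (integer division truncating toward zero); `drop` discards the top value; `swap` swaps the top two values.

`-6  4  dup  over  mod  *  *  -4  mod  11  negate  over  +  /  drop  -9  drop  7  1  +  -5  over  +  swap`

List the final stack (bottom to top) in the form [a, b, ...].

-6     : -6
4      : -6 4
dup    : -6 4 4
over   : -6 4 4 4
mod    : -6 4 0
*      : -6 0
*      : 0
-4     : 0 -4
mod    : 0
11     : 0 11
negate : 0 -11
over   : 0 -11 0
+      : 0 -11
/      : 0
drop   : (empty)
-9     : -9
drop   : (empty)
7      : 7
1      : 7 1
+      : 8
-5     : 8 -5
over   : 8 -5 8
+      : 8 3
swap   : 3 8

[3, 8]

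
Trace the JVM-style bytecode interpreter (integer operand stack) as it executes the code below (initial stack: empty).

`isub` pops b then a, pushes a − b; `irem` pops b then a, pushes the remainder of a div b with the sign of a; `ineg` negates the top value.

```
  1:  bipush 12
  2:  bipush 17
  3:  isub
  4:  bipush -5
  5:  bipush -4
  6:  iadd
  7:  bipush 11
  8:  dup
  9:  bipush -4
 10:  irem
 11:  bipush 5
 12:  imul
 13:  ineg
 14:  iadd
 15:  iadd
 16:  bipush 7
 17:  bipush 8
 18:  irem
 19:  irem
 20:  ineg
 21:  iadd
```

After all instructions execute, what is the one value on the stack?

1

bipush 12 → 12
bipush 17 → 12 17
isub      → -5
bipush -5 → -5 -5
bipush -4 → -5 -5 -4
iadd      → -5 -9
bipush 11 → -5 -9 11
dup       → -5 -9 11 11
bipush -4 → -5 -9 11 11 -4
irem      → -5 -9 11 3
bipush 5  → -5 -9 11 3 5
imul      → -5 -9 11 15
ineg      → -5 -9 11 -15
iadd      → -5 -9 -4
iadd      → -5 -13
bipush 7  → -5 -13 7
bipush 8  → -5 -13 7 8
irem      → -5 -13 7
irem      → -5 -6
ineg      → -5 6
iadd      → 1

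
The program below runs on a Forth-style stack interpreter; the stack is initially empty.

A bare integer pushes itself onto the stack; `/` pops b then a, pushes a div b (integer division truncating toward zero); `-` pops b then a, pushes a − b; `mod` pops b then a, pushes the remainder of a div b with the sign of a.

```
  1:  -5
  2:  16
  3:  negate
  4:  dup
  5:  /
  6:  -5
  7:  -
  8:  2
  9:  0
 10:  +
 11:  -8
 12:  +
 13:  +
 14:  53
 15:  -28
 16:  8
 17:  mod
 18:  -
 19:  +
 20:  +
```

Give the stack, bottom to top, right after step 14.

-5      [-5]
16      [-5, 16]
negate  [-5, -16]
dup     [-5, -16, -16]
/       [-5, 1]
-5      [-5, 1, -5]
-       [-5, 6]
2       [-5, 6, 2]
0       [-5, 6, 2, 0]
+       [-5, 6, 2]
-8      [-5, 6, 2, -8]
+       [-5, 6, -6]
+       [-5, 0]
53      [-5, 0, 53]

[-5, 0, 53]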